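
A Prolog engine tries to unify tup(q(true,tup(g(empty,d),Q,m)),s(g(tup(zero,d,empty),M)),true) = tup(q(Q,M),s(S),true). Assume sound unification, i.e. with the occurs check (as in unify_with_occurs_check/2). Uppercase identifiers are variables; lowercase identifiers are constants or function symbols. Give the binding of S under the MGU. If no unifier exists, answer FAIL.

g(tup(zero,d,empty),tup(g(empty,d),true,m))

Decompose tup/3: q(true,tup(g(empty,d),Q,m)) = q(Q,M),  s(g(tup(zero,d,empty),M)) = s(S),  true = true.
Decompose q/2: true = Q,  tup(g(empty,d),Q,m) = M.
Bind Q := true; substituting into the one remaining equation that mentions Q gives: tup(g(empty,d),true,m) = M.
Bind M := tup(g(empty,d),true,m); substituting into the one remaining equation that mentions M gives: s(g(tup(zero,d,empty),tup(g(empty,d),true,m))) = s(S).
Decompose s/1: g(tup(zero,d,empty),tup(g(empty,d),true,m)) = S.
Bind S := g(tup(zero,d,empty),tup(g(empty,d),true,m)); no other remaining equation mentions S.
Delete trivial equation true = true.
MGU = { Q = true, M = tup(g(empty,d),true,m), S = g(tup(zero,d,empty),tup(g(empty,d),true,m)) }, so S = g(tup(zero,d,empty),tup(g(empty,d),true,m)).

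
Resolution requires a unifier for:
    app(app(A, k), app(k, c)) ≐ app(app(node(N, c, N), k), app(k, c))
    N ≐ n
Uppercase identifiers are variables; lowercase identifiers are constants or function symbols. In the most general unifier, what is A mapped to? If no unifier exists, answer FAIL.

node(n, c, n)

Decompose app/2: app(A, k) ≐ app(node(N, c, N), k),  app(k, c) ≐ app(k, c).
Decompose app/2: A ≐ node(N, c, N),  k ≐ k.
Bind A := node(N, c, N); no other remaining equation mentions A.
Delete trivial equation k ≐ k.
Delete trivial equation app(k, c) ≐ app(k, c).
Bind N := n. Substituting into the earlier binding gives A := node(n, c, n).
MGU = { A ↦ node(n, c, n), N ↦ n }, so A ↦ node(n, c, n).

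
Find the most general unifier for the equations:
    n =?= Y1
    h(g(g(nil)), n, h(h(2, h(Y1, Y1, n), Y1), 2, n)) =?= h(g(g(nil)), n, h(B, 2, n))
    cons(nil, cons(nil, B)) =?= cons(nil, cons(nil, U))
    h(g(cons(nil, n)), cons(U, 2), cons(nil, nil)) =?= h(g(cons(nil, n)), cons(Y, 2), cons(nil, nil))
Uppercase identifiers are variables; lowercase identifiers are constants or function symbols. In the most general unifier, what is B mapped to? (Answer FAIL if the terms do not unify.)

h(2, h(n, n, n), n)

Bind Y1 := n; substituting into the one remaining equation that mentions Y1 gives: h(g(g(nil)), n, h(h(2, h(n, n, n), n), 2, n)) =?= h(g(g(nil)), n, h(B, 2, n)).
Decompose h/3: g(g(nil)) =?= g(g(nil)),  n =?= n,  h(h(2, h(n, n, n), n), 2, n) =?= h(B, 2, n).
Delete trivial equation g(g(nil)) =?= g(g(nil)).
Delete trivial equation n =?= n.
Decompose h/3: h(2, h(n, n, n), n) =?= B,  2 =?= 2,  n =?= n.
Bind B := h(2, h(n, n, n), n); substituting into the one remaining equation that mentions B gives: cons(nil, cons(nil, h(2, h(n, n, n), n))) =?= cons(nil, cons(nil, U)).
Delete trivial equation 2 =?= 2.
Delete trivial equation n =?= n.
Decompose cons/2: nil =?= nil,  cons(nil, h(2, h(n, n, n), n)) =?= cons(nil, U).
Delete trivial equation nil =?= nil.
Decompose cons/2: nil =?= nil,  h(2, h(n, n, n), n) =?= U.
Delete trivial equation nil =?= nil.
Bind U := h(2, h(n, n, n), n); substituting into the remaining equation gives: h(g(cons(nil, n)), cons(h(2, h(n, n, n), n), 2), cons(nil, nil)) =?= h(g(cons(nil, n)), cons(Y, 2), cons(nil, nil)).
Decompose h/3: g(cons(nil, n)) =?= g(cons(nil, n)),  cons(h(2, h(n, n, n), n), 2) =?= cons(Y, 2),  cons(nil, nil) =?= cons(nil, nil).
Delete trivial equation g(cons(nil, n)) =?= g(cons(nil, n)).
Decompose cons/2: h(2, h(n, n, n), n) =?= Y,  2 =?= 2.
Bind Y := h(2, h(n, n, n), n); no other remaining equation mentions Y.
Delete trivial equation 2 =?= 2.
Delete trivial equation cons(nil, nil) =?= cons(nil, nil).
MGU = { Y1 -> n, B -> h(2, h(n, n, n), n), U -> h(2, h(n, n, n), n), Y -> h(2, h(n, n, n), n) }, so B -> h(2, h(n, n, n), n).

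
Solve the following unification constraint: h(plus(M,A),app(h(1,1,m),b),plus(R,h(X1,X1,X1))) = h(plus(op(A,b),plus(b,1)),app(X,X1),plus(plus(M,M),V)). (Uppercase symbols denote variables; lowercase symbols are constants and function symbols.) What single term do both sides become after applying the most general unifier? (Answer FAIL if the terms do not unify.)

Decompose h/3: plus(M,A) = plus(op(A,b),plus(b,1)),  app(h(1,1,m),b) = app(X,X1),  plus(R,h(X1,X1,X1)) = plus(plus(M,M),V).
Decompose plus/2: M = op(A,b),  A = plus(b,1).
Bind M := op(A,b); substituting into the one remaining equation that mentions M gives: plus(R,h(X1,X1,X1)) = plus(plus(op(A,b),op(A,b)),V).
Bind A := plus(b,1); substituting into the one remaining equation that mentions A gives: plus(R,h(X1,X1,X1)) = plus(plus(op(plus(b,1),b),op(plus(b,1),b)),V). Substituting into the earlier binding gives M := op(plus(b,1),b).
Decompose app/2: h(1,1,m) = X,  b = X1.
Bind X := h(1,1,m); no other remaining equation mentions X.
Bind X1 := b; substituting into the remaining equation gives: plus(R,h(b,b,b)) = plus(plus(op(plus(b,1),b),op(plus(b,1),b)),V).
Decompose plus/2: R = plus(op(plus(b,1),b),op(plus(b,1),b)),  h(b,b,b) = V.
Bind R := plus(op(plus(b,1),b),op(plus(b,1),b)); no other remaining equation mentions R.
Bind V := h(b,b,b).
Applying the MGU to either side gives h(plus(op(plus(b,1),b),plus(b,1)),app(h(1,1,m),b),plus(plus(op(plus(b,1),b),op(plus(b,1),b)),h(b,b,b))).

h(plus(op(plus(b,1),b),plus(b,1)),app(h(1,1,m),b),plus(plus(op(plus(b,1),b),op(plus(b,1),b)),h(b,b,b)))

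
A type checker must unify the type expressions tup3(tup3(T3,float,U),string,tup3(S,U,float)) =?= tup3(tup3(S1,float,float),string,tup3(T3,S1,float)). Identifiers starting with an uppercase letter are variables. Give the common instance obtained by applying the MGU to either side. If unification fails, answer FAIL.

Decompose tup3/3: tup3(T3,float,U) =?= tup3(S1,float,float),  string =?= string,  tup3(S,U,float) =?= tup3(T3,S1,float).
Decompose tup3/3: T3 =?= S1,  float =?= float,  U =?= float.
Bind T3 := S1; substituting into the one remaining equation that mentions T3 gives: tup3(S,U,float) =?= tup3(S1,S1,float).
Delete trivial equation float =?= float.
Bind U := float; substituting into the one remaining equation that mentions U gives: tup3(S,float,float) =?= tup3(S1,S1,float).
Delete trivial equation string =?= string.
Decompose tup3/3: S =?= S1,  float =?= S1,  float =?= float.
Bind S := S1; no other remaining equation mentions S.
Bind S1 := float; no other remaining equation mentions S1. Substituting into the earlier bindings gives T3 := float, S := float.
Delete trivial equation float =?= float.
Applying the MGU to either side gives tup3(tup3(float,float,float),string,tup3(float,float,float)).

tup3(tup3(float,float,float),string,tup3(float,float,float))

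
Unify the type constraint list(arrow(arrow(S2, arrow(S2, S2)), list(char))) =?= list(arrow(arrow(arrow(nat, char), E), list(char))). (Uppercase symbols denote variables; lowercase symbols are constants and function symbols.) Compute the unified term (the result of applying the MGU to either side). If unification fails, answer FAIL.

Decompose list/1: arrow(arrow(S2, arrow(S2, S2)), list(char)) =?= arrow(arrow(arrow(nat, char), E), list(char)).
Decompose arrow/2: arrow(S2, arrow(S2, S2)) =?= arrow(arrow(nat, char), E),  list(char) =?= list(char).
Decompose arrow/2: S2 =?= arrow(nat, char),  arrow(S2, S2) =?= E.
Bind S2 := arrow(nat, char); substituting into the one remaining equation that mentions S2 gives: arrow(arrow(nat, char), arrow(nat, char)) =?= E.
Bind E := arrow(arrow(nat, char), arrow(nat, char)); no other remaining equation mentions E.
Delete trivial equation list(char) =?= list(char).
Applying the MGU to either side gives list(arrow(arrow(arrow(nat, char), arrow(arrow(nat, char), arrow(nat, char))), list(char))).

list(arrow(arrow(arrow(nat, char), arrow(arrow(nat, char), arrow(nat, char))), list(char)))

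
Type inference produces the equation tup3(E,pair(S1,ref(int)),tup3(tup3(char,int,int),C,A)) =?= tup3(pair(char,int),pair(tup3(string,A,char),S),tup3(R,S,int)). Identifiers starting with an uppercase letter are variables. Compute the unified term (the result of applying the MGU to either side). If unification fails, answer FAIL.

Decompose tup3/3: E =?= pair(char,int),  pair(S1,ref(int)) =?= pair(tup3(string,A,char),S),  tup3(tup3(char,int,int),C,A) =?= tup3(R,S,int).
Bind E := pair(char,int); no other remaining equation mentions E.
Decompose pair/2: S1 =?= tup3(string,A,char),  ref(int) =?= S.
Bind S1 := tup3(string,A,char); no other remaining equation mentions S1.
Bind S := ref(int); substituting into the remaining equation gives: tup3(tup3(char,int,int),C,A) =?= tup3(R,ref(int),int).
Decompose tup3/3: tup3(char,int,int) =?= R,  C =?= ref(int),  A =?= int.
Bind R := tup3(char,int,int); no other remaining equation mentions R.
Bind C := ref(int); no other remaining equation mentions C.
Bind A := int. Substituting into the earlier binding gives S1 := tup3(string,int,char).
Applying the MGU to either side gives tup3(pair(char,int),pair(tup3(string,int,char),ref(int)),tup3(tup3(char,int,int),ref(int),int)).

tup3(pair(char,int),pair(tup3(string,int,char),ref(int)),tup3(tup3(char,int,int),ref(int),int))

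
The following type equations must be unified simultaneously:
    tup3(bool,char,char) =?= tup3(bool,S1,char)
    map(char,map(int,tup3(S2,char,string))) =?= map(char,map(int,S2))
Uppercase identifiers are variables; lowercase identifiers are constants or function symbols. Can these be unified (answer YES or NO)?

NO

Decompose tup3/3: bool =?= bool,  char =?= S1,  char =?= char.
Delete trivial equation bool =?= bool.
Bind S1 := char; no other remaining equation mentions S1.
Delete trivial equation char =?= char.
Decompose map/2: char =?= char,  map(int,tup3(S2,char,string)) =?= map(int,S2).
Delete trivial equation char =?= char.
Decompose map/2: int =?= int,  tup3(S2,char,string) =?= S2.
Delete trivial equation int =?= int.
Occurs check fails: S2 occurs in tup3(S2,char,string); the equation S2 =?= tup3(S2,char,string) has no finite solution.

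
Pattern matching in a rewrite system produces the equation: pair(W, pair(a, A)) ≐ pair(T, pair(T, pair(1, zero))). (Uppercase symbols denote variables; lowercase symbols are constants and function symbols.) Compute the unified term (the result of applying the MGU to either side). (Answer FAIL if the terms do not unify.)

Decompose pair/2: W ≐ T,  pair(a, A) ≐ pair(T, pair(1, zero)).
Bind W := T; no other remaining equation mentions W.
Decompose pair/2: a ≐ T,  A ≐ pair(1, zero).
Bind T := a; no other remaining equation mentions T. Substituting into the earlier binding gives W := a.
Bind A := pair(1, zero).
Applying the MGU to either side gives pair(a, pair(a, pair(1, zero))).

pair(a, pair(a, pair(1, zero)))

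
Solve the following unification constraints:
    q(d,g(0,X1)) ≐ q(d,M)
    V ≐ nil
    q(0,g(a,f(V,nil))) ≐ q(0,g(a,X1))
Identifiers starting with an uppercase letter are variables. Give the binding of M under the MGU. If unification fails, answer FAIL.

g(0,f(nil,nil))

Decompose q/2: d ≐ d,  g(0,X1) ≐ M.
Delete trivial equation d ≐ d.
Bind M := g(0,X1); no other remaining equation mentions M.
Bind V := nil; substituting into the remaining equation gives: q(0,g(a,f(nil,nil))) ≐ q(0,g(a,X1)).
Decompose q/2: 0 ≐ 0,  g(a,f(nil,nil)) ≐ g(a,X1).
Delete trivial equation 0 ≐ 0.
Decompose g/2: a ≐ a,  f(nil,nil) ≐ X1.
Delete trivial equation a ≐ a.
Bind X1 := f(nil,nil). Substituting into the earlier binding gives M := g(0,f(nil,nil)).
MGU = { M -> g(0,f(nil,nil)), V -> nil, X1 -> f(nil,nil) }, so M -> g(0,f(nil,nil)).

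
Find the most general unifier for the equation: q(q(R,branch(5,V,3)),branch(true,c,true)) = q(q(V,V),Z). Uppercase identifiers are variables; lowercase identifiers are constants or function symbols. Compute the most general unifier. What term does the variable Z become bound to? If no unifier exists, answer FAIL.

FAIL

Decompose q/2: q(R,branch(5,V,3)) = q(V,V),  branch(true,c,true) = Z.
Decompose q/2: R = V,  branch(5,V,3) = V.
Bind R := V; no other remaining equation mentions R.
Occurs check fails: V occurs in branch(5,V,3); the equation V = branch(5,V,3) has no finite solution.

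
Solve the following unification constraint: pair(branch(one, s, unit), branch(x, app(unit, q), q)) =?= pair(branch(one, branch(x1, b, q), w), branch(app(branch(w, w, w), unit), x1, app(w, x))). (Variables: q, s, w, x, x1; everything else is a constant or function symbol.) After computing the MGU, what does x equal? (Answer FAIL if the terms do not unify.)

app(branch(unit, unit, unit), unit)

Decompose pair/2: branch(one, s, unit) =?= branch(one, branch(x1, b, q), w),  branch(x, app(unit, q), q) =?= branch(app(branch(w, w, w), unit), x1, app(w, x)).
Decompose branch/3: one =?= one,  s =?= branch(x1, b, q),  unit =?= w.
Delete trivial equation one =?= one.
Bind s := branch(x1, b, q); no other remaining equation mentions s.
Bind w := unit; substituting into the remaining equation gives: branch(x, app(unit, q), q) =?= branch(app(branch(unit, unit, unit), unit), x1, app(unit, x)).
Decompose branch/3: x =?= app(branch(unit, unit, unit), unit),  app(unit, q) =?= x1,  q =?= app(unit, x).
Bind x := app(branch(unit, unit, unit), unit); substituting into the one remaining equation that mentions x gives: q =?= app(unit, app(branch(unit, unit, unit), unit)).
Bind x1 := app(unit, q); no other remaining equation mentions x1. Substituting into the earlier binding gives s := branch(app(unit, q), b, q).
Bind q := app(unit, app(branch(unit, unit, unit), unit)). Substituting into the earlier bindings gives s := branch(app(unit, app(unit, app(branch(unit, unit, unit), unit))), b, app(unit, app(branch(unit, unit, unit), unit))), x1 := app(unit, app(unit, app(branch(unit, unit, unit), unit))).
MGU = { s := branch(app(unit, app(unit, app(branch(unit, unit, unit), unit))), b, app(unit, app(branch(unit, unit, unit), unit))), w := unit, x := app(branch(unit, unit, unit), unit), x1 := app(unit, app(unit, app(branch(unit, unit, unit), unit))), q := app(unit, app(branch(unit, unit, unit), unit)) }, so x := app(branch(unit, unit, unit), unit).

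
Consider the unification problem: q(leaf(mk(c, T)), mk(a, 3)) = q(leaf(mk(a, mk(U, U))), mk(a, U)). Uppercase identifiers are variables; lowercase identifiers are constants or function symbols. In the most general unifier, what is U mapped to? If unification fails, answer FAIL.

Decompose q/2: leaf(mk(c, T)) = leaf(mk(a, mk(U, U))),  mk(a, 3) = mk(a, U).
Decompose leaf/1: mk(c, T) = mk(a, mk(U, U)).
Decompose mk/2: c = a,  T = mk(U, U).
Clash: constants c and a differ; no unifier exists.

FAIL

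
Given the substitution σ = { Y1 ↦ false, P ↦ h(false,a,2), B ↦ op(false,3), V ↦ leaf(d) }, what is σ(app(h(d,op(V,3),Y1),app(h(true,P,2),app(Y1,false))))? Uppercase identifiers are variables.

Replace each occurrence of Y1 with false.
Replace each occurrence of P with h(false,a,2).
Replace each occurrence of V with leaf(d).
Result: app(h(d,op(leaf(d),3),false),app(h(true,h(false,a,2),2),app(false,false))).

app(h(d,op(leaf(d),3),false),app(h(true,h(false,a,2),2),app(false,false)))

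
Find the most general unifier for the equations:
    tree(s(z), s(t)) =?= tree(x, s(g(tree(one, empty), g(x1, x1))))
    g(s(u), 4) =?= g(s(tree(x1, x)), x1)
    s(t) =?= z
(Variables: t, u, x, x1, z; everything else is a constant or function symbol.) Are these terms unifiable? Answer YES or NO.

YES

Decompose tree/2: s(z) =?= x,  s(t) =?= s(g(tree(one, empty), g(x1, x1))).
Bind x := s(z); substituting into the one remaining equation that mentions x gives: g(s(u), 4) =?= g(s(tree(x1, s(z))), x1).
Decompose s/1: t =?= g(tree(one, empty), g(x1, x1)).
Bind t := g(tree(one, empty), g(x1, x1)); substituting into the one remaining equation that mentions t gives: s(g(tree(one, empty), g(x1, x1))) =?= z.
Decompose g/2: s(u) =?= s(tree(x1, s(z))),  4 =?= x1.
Decompose s/1: u =?= tree(x1, s(z)).
Bind u := tree(x1, s(z)); no other remaining equation mentions u.
Bind x1 := 4; substituting into the remaining equation gives: s(g(tree(one, empty), g(4, 4))) =?= z. Substituting into the earlier bindings gives t := g(tree(one, empty), g(4, 4)), u := tree(4, s(z)).
Bind z := s(g(tree(one, empty), g(4, 4))). Substituting into the earlier bindings gives x := s(s(g(tree(one, empty), g(4, 4)))), u := tree(4, s(s(g(tree(one, empty), g(4, 4))))).
No equations remain and no clash or occurs-check failure arose, so a unifier exists.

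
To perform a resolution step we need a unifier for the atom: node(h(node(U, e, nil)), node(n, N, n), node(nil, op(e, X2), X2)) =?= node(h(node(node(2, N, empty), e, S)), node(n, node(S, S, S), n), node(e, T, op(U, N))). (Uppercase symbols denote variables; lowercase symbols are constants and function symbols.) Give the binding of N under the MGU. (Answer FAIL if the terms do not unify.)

FAIL

Decompose node/3: h(node(U, e, nil)) =?= h(node(node(2, N, empty), e, S)),  node(n, N, n) =?= node(n, node(S, S, S), n),  node(nil, op(e, X2), X2) =?= node(e, T, op(U, N)).
Decompose h/1: node(U, e, nil) =?= node(node(2, N, empty), e, S).
Decompose node/3: U =?= node(2, N, empty),  e =?= e,  nil =?= S.
Bind U := node(2, N, empty); substituting into the one remaining equation that mentions U gives: node(nil, op(e, X2), X2) =?= node(e, T, op(node(2, N, empty), N)).
Delete trivial equation e =?= e.
Bind S := nil; substituting into the one remaining equation that mentions S gives: node(n, N, n) =?= node(n, node(nil, nil, nil), n).
Decompose node/3: n =?= n,  N =?= node(nil, nil, nil),  n =?= n.
Delete trivial equation n =?= n.
Bind N := node(nil, nil, nil); substituting into the one remaining equation that mentions N gives: node(nil, op(e, X2), X2) =?= node(e, T, op(node(2, node(nil, nil, nil), empty), node(nil, nil, nil))). Substituting into the earlier binding gives U := node(2, node(nil, nil, nil), empty).
Delete trivial equation n =?= n.
Decompose node/3: nil =?= e,  op(e, X2) =?= T,  X2 =?= op(node(2, node(nil, nil, nil), empty), node(nil, nil, nil)).
Clash: constants nil and e differ; no unifier exists.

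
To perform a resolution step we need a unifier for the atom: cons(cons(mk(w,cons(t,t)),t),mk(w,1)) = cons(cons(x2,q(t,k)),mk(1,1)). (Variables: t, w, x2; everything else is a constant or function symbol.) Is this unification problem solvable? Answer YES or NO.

Decompose cons/2: cons(mk(w,cons(t,t)),t) = cons(x2,q(t,k)),  mk(w,1) = mk(1,1).
Decompose cons/2: mk(w,cons(t,t)) = x2,  t = q(t,k).
Bind x2 := mk(w,cons(t,t)); no other remaining equation mentions x2.
Occurs check fails: t occurs in q(t,k); the equation t = q(t,k) has no finite solution.

NO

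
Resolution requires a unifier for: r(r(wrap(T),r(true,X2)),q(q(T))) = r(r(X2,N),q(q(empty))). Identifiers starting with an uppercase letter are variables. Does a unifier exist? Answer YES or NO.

Decompose r/2: r(wrap(T),r(true,X2)) = r(X2,N),  q(q(T)) = q(q(empty)).
Decompose r/2: wrap(T) = X2,  r(true,X2) = N.
Bind X2 := wrap(T); substituting into the one remaining equation that mentions X2 gives: r(true,wrap(T)) = N.
Bind N := r(true,wrap(T)); no other remaining equation mentions N.
Decompose q/1: q(T) = q(empty).
Decompose q/1: T = empty.
Bind T := empty. Substituting into the earlier bindings gives X2 := wrap(empty), N := r(true,wrap(empty)).
No equations remain and no clash or occurs-check failure arose, so a unifier exists.

YES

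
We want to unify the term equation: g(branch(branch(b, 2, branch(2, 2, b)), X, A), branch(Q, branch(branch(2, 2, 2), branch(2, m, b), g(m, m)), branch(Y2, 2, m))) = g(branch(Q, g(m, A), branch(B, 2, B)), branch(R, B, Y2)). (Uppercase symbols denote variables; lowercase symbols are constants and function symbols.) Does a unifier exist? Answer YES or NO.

Decompose g/2: branch(branch(b, 2, branch(2, 2, b)), X, A) = branch(Q, g(m, A), branch(B, 2, B)),  branch(Q, branch(branch(2, 2, 2), branch(2, m, b), g(m, m)), branch(Y2, 2, m)) = branch(R, B, Y2).
Decompose branch/3: branch(b, 2, branch(2, 2, b)) = Q,  X = g(m, A),  A = branch(B, 2, B).
Bind Q := branch(b, 2, branch(2, 2, b)); substituting into the one remaining equation that mentions Q gives: branch(branch(b, 2, branch(2, 2, b)), branch(branch(2, 2, 2), branch(2, m, b), g(m, m)), branch(Y2, 2, m)) = branch(R, B, Y2).
Bind X := g(m, A); no other remaining equation mentions X.
Bind A := branch(B, 2, B); no other remaining equation mentions A. Substituting into the earlier binding gives X := g(m, branch(B, 2, B)).
Decompose branch/3: branch(b, 2, branch(2, 2, b)) = R,  branch(branch(2, 2, 2), branch(2, m, b), g(m, m)) = B,  branch(Y2, 2, m) = Y2.
Bind R := branch(b, 2, branch(2, 2, b)); no other remaining equation mentions R.
Bind B := branch(branch(2, 2, 2), branch(2, m, b), g(m, m)); no other remaining equation mentions B. Substituting into the earlier bindings gives X := g(m, branch(branch(branch(2, 2, 2), branch(2, m, b), g(m, m)), 2, branch(branch(2, 2, 2), branch(2, m, b), g(m, m)))), A := branch(branch(branch(2, 2, 2), branch(2, m, b), g(m, m)), 2, branch(branch(2, 2, 2), branch(2, m, b), g(m, m))).
Occurs check fails: Y2 occurs in branch(Y2, 2, m); the equation Y2 = branch(Y2, 2, m) has no finite solution.

NO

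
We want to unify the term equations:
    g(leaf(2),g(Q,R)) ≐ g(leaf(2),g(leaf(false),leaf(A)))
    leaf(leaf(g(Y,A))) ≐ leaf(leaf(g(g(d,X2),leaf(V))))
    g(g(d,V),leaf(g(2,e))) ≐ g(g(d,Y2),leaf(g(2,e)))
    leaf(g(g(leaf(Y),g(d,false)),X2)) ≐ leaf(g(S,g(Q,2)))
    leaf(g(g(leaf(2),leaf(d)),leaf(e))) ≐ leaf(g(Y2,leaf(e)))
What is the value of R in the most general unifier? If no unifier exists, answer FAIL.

Decompose g/2: leaf(2) ≐ leaf(2),  g(Q,R) ≐ g(leaf(false),leaf(A)).
Delete trivial equation leaf(2) ≐ leaf(2).
Decompose g/2: Q ≐ leaf(false),  R ≐ leaf(A).
Bind Q := leaf(false); substituting into the one remaining equation that mentions Q gives: leaf(g(g(leaf(Y),g(d,false)),X2)) ≐ leaf(g(S,g(leaf(false),2))).
Bind R := leaf(A); no other remaining equation mentions R.
Decompose leaf/1: leaf(g(Y,A)) ≐ leaf(g(g(d,X2),leaf(V))).
Decompose leaf/1: g(Y,A) ≐ g(g(d,X2),leaf(V)).
Decompose g/2: Y ≐ g(d,X2),  A ≐ leaf(V).
Bind Y := g(d,X2); substituting into the one remaining equation that mentions Y gives: leaf(g(g(leaf(g(d,X2)),g(d,false)),X2)) ≐ leaf(g(S,g(leaf(false),2))).
Bind A := leaf(V); no other remaining equation mentions A. Substituting into the earlier binding gives R := leaf(leaf(V)).
Decompose g/2: g(d,V) ≐ g(d,Y2),  leaf(g(2,e)) ≐ leaf(g(2,e)).
Decompose g/2: d ≐ d,  V ≐ Y2.
Delete trivial equation d ≐ d.
Bind V := Y2; no other remaining equation mentions V. Substituting into the earlier bindings gives R := leaf(leaf(Y2)), A := leaf(Y2).
Delete trivial equation leaf(g(2,e)) ≐ leaf(g(2,e)).
Decompose leaf/1: g(g(leaf(g(d,X2)),g(d,false)),X2) ≐ g(S,g(leaf(false),2)).
Decompose g/2: g(leaf(g(d,X2)),g(d,false)) ≐ S,  X2 ≐ g(leaf(false),2).
Bind S := g(leaf(g(d,X2)),g(d,false)); no other remaining equation mentions S.
Bind X2 := g(leaf(false),2); no other remaining equation mentions X2. Substituting into the earlier bindings gives Y := g(d,g(leaf(false),2)), S := g(leaf(g(d,g(leaf(false),2))),g(d,false)).
Decompose leaf/1: g(g(leaf(2),leaf(d)),leaf(e)) ≐ g(Y2,leaf(e)).
Decompose g/2: g(leaf(2),leaf(d)) ≐ Y2,  leaf(e) ≐ leaf(e).
Bind Y2 := g(leaf(2),leaf(d)); no other remaining equation mentions Y2. Substituting into the earlier bindings gives R := leaf(leaf(g(leaf(2),leaf(d)))), A := leaf(g(leaf(2),leaf(d))), V := g(leaf(2),leaf(d)).
Delete trivial equation leaf(e) ≐ leaf(e).
MGU = { Q := leaf(false), R := leaf(leaf(g(leaf(2),leaf(d)))), Y := g(d,g(leaf(false),2)), A := leaf(g(leaf(2),leaf(d))), V := g(leaf(2),leaf(d)), S := g(leaf(g(d,g(leaf(false),2))),g(d,false)), X2 := g(leaf(false),2), Y2 := g(leaf(2),leaf(d)) }, so R := leaf(leaf(g(leaf(2),leaf(d)))).

leaf(leaf(g(leaf(2),leaf(d))))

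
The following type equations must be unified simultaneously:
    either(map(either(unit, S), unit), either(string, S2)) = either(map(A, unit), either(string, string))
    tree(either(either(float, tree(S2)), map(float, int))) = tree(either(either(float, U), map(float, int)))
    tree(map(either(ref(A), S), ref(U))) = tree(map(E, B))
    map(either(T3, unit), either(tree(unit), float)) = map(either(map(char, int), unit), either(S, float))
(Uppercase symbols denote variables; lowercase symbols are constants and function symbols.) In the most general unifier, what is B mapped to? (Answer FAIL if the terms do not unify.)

ref(tree(string))

Decompose either/2: map(either(unit, S), unit) = map(A, unit),  either(string, S2) = either(string, string).
Decompose map/2: either(unit, S) = A,  unit = unit.
Bind A := either(unit, S); substituting into the one remaining equation that mentions A gives: tree(map(either(ref(either(unit, S)), S), ref(U))) = tree(map(E, B)).
Delete trivial equation unit = unit.
Decompose either/2: string = string,  S2 = string.
Delete trivial equation string = string.
Bind S2 := string; substituting into the one remaining equation that mentions S2 gives: tree(either(either(float, tree(string)), map(float, int))) = tree(either(either(float, U), map(float, int))).
Decompose tree/1: either(either(float, tree(string)), map(float, int)) = either(either(float, U), map(float, int)).
Decompose either/2: either(float, tree(string)) = either(float, U),  map(float, int) = map(float, int).
Decompose either/2: float = float,  tree(string) = U.
Delete trivial equation float = float.
Bind U := tree(string); substituting into the one remaining equation that mentions U gives: tree(map(either(ref(either(unit, S)), S), ref(tree(string)))) = tree(map(E, B)).
Delete trivial equation map(float, int) = map(float, int).
Decompose tree/1: map(either(ref(either(unit, S)), S), ref(tree(string))) = map(E, B).
Decompose map/2: either(ref(either(unit, S)), S) = E,  ref(tree(string)) = B.
Bind E := either(ref(either(unit, S)), S); no other remaining equation mentions E.
Bind B := ref(tree(string)); no other remaining equation mentions B.
Decompose map/2: either(T3, unit) = either(map(char, int), unit),  either(tree(unit), float) = either(S, float).
Decompose either/2: T3 = map(char, int),  unit = unit.
Bind T3 := map(char, int); no other remaining equation mentions T3.
Delete trivial equation unit = unit.
Decompose either/2: tree(unit) = S,  float = float.
Bind S := tree(unit); no other remaining equation mentions S. Substituting into the earlier bindings gives A := either(unit, tree(unit)), E := either(ref(either(unit, tree(unit))), tree(unit)).
Delete trivial equation float = float.
MGU = { A := either(unit, tree(unit)), S2 := string, U := tree(string), E := either(ref(either(unit, tree(unit))), tree(unit)), B := ref(tree(string)), T3 := map(char, int), S := tree(unit) }, so B := ref(tree(string)).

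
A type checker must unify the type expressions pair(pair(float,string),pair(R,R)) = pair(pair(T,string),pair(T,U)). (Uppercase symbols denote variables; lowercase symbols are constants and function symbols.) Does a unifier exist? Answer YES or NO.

YES

Decompose pair/2: pair(float,string) = pair(T,string),  pair(R,R) = pair(T,U).
Decompose pair/2: float = T,  string = string.
Bind T := float; substituting into the one remaining equation that mentions T gives: pair(R,R) = pair(float,U).
Delete trivial equation string = string.
Decompose pair/2: R = float,  R = U.
Bind R := float; substituting into the remaining equation gives: float = U.
Bind U := float.
No equations remain and no clash or occurs-check failure arose, so a unifier exists.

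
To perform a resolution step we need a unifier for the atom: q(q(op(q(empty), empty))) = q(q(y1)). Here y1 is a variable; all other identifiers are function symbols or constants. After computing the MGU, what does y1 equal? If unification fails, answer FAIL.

op(q(empty), empty)

Decompose q/1: q(op(q(empty), empty)) = q(y1).
Decompose q/1: op(q(empty), empty) = y1.
Bind y1 := op(q(empty), empty).
MGU = { y1 -> op(q(empty), empty) }, so y1 -> op(q(empty), empty).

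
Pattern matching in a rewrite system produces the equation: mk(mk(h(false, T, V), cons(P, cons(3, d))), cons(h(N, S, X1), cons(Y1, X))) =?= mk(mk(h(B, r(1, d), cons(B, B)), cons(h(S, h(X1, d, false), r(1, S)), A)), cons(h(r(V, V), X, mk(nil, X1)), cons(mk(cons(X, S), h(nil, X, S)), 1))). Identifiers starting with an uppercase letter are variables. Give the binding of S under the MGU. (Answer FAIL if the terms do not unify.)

Decompose mk/2: mk(h(false, T, V), cons(P, cons(3, d))) =?= mk(h(B, r(1, d), cons(B, B)), cons(h(S, h(X1, d, false), r(1, S)), A)),  cons(h(N, S, X1), cons(Y1, X)) =?= cons(h(r(V, V), X, mk(nil, X1)), cons(mk(cons(X, S), h(nil, X, S)), 1)).
Decompose mk/2: h(false, T, V) =?= h(B, r(1, d), cons(B, B)),  cons(P, cons(3, d)) =?= cons(h(S, h(X1, d, false), r(1, S)), A).
Decompose h/3: false =?= B,  T =?= r(1, d),  V =?= cons(B, B).
Bind B := false; substituting into the one remaining equation that mentions B gives: V =?= cons(false, false).
Bind T := r(1, d); no other remaining equation mentions T.
Bind V := cons(false, false); substituting into the one remaining equation that mentions V gives: cons(h(N, S, X1), cons(Y1, X)) =?= cons(h(r(cons(false, false), cons(false, false)), X, mk(nil, X1)), cons(mk(cons(X, S), h(nil, X, S)), 1)).
Decompose cons/2: P =?= h(S, h(X1, d, false), r(1, S)),  cons(3, d) =?= A.
Bind P := h(S, h(X1, d, false), r(1, S)); no other remaining equation mentions P.
Bind A := cons(3, d); no other remaining equation mentions A.
Decompose cons/2: h(N, S, X1) =?= h(r(cons(false, false), cons(false, false)), X, mk(nil, X1)),  cons(Y1, X) =?= cons(mk(cons(X, S), h(nil, X, S)), 1).
Decompose h/3: N =?= r(cons(false, false), cons(false, false)),  S =?= X,  X1 =?= mk(nil, X1).
Bind N := r(cons(false, false), cons(false, false)); no other remaining equation mentions N.
Bind S := X; substituting into the one remaining equation that mentions S gives: cons(Y1, X) =?= cons(mk(cons(X, X), h(nil, X, X)), 1). Substituting into the earlier binding gives P := h(X, h(X1, d, false), r(1, X)).
Occurs check fails: X1 occurs in mk(nil, X1); the equation X1 =?= mk(nil, X1) has no finite solution.

FAIL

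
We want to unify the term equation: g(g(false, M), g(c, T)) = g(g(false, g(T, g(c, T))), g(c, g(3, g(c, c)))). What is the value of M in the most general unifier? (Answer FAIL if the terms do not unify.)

g(g(3, g(c, c)), g(c, g(3, g(c, c))))

Decompose g/2: g(false, M) = g(false, g(T, g(c, T))),  g(c, T) = g(c, g(3, g(c, c))).
Decompose g/2: false = false,  M = g(T, g(c, T)).
Delete trivial equation false = false.
Bind M := g(T, g(c, T)); no other remaining equation mentions M.
Decompose g/2: c = c,  T = g(3, g(c, c)).
Delete trivial equation c = c.
Bind T := g(3, g(c, c)). Substituting into the earlier binding gives M := g(g(3, g(c, c)), g(c, g(3, g(c, c)))).
MGU = { M -> g(g(3, g(c, c)), g(c, g(3, g(c, c)))), T -> g(3, g(c, c)) }, so M -> g(g(3, g(c, c)), g(c, g(3, g(c, c)))).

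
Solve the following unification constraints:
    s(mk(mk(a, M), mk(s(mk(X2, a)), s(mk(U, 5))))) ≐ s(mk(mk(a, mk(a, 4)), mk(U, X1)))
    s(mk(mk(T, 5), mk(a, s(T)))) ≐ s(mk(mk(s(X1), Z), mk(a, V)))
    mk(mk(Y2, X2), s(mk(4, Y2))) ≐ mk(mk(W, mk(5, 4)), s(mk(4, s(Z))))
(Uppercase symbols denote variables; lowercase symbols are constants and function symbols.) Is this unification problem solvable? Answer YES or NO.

Decompose s/1: mk(mk(a, M), mk(s(mk(X2, a)), s(mk(U, 5)))) ≐ mk(mk(a, mk(a, 4)), mk(U, X1)).
Decompose mk/2: mk(a, M) ≐ mk(a, mk(a, 4)),  mk(s(mk(X2, a)), s(mk(U, 5))) ≐ mk(U, X1).
Decompose mk/2: a ≐ a,  M ≐ mk(a, 4).
Delete trivial equation a ≐ a.
Bind M := mk(a, 4); no other remaining equation mentions M.
Decompose mk/2: s(mk(X2, a)) ≐ U,  s(mk(U, 5)) ≐ X1.
Bind U := s(mk(X2, a)); substituting into the one remaining equation that mentions U gives: s(mk(s(mk(X2, a)), 5)) ≐ X1.
Bind X1 := s(mk(s(mk(X2, a)), 5)); substituting into the one remaining equation that mentions X1 gives: s(mk(mk(T, 5), mk(a, s(T)))) ≐ s(mk(mk(s(s(mk(s(mk(X2, a)), 5))), Z), mk(a, V))).
Decompose s/1: mk(mk(T, 5), mk(a, s(T))) ≐ mk(mk(s(s(mk(s(mk(X2, a)), 5))), Z), mk(a, V)).
Decompose mk/2: mk(T, 5) ≐ mk(s(s(mk(s(mk(X2, a)), 5))), Z),  mk(a, s(T)) ≐ mk(a, V).
Decompose mk/2: T ≐ s(s(mk(s(mk(X2, a)), 5))),  5 ≐ Z.
Bind T := s(s(mk(s(mk(X2, a)), 5))); substituting into the one remaining equation that mentions T gives: mk(a, s(s(s(mk(s(mk(X2, a)), 5))))) ≐ mk(a, V).
Bind Z := 5; substituting into the one remaining equation that mentions Z gives: mk(mk(Y2, X2), s(mk(4, Y2))) ≐ mk(mk(W, mk(5, 4)), s(mk(4, s(5)))).
Decompose mk/2: a ≐ a,  s(s(s(mk(s(mk(X2, a)), 5)))) ≐ V.
Delete trivial equation a ≐ a.
Bind V := s(s(s(mk(s(mk(X2, a)), 5)))); no other remaining equation mentions V.
Decompose mk/2: mk(Y2, X2) ≐ mk(W, mk(5, 4)),  s(mk(4, Y2)) ≐ s(mk(4, s(5))).
Decompose mk/2: Y2 ≐ W,  X2 ≐ mk(5, 4).
Bind Y2 := W; substituting into the one remaining equation that mentions Y2 gives: s(mk(4, W)) ≐ s(mk(4, s(5))).
Bind X2 := mk(5, 4); no other remaining equation mentions X2. Substituting into the earlier bindings gives U := s(mk(mk(5, 4), a)), X1 := s(mk(s(mk(mk(5, 4), a)), 5)), T := s(s(mk(s(mk(mk(5, 4), a)), 5))), V := s(s(s(mk(s(mk(mk(5, 4), a)), 5)))).
Decompose s/1: mk(4, W) ≐ mk(4, s(5)).
Decompose mk/2: 4 ≐ 4,  W ≐ s(5).
Delete trivial equation 4 ≐ 4.
Bind W := s(5). Substituting into the earlier binding gives Y2 := s(5).
No equations remain and no clash or occurs-check failure arose, so a unifier exists.

YES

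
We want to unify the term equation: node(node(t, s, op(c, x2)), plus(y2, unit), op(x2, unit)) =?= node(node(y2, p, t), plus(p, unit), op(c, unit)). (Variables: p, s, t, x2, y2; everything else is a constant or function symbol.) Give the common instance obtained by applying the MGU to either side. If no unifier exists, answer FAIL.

node(node(op(c, c), op(c, c), op(c, c)), plus(op(c, c), unit), op(c, unit))

Decompose node/3: node(t, s, op(c, x2)) =?= node(y2, p, t),  plus(y2, unit) =?= plus(p, unit),  op(x2, unit) =?= op(c, unit).
Decompose node/3: t =?= y2,  s =?= p,  op(c, x2) =?= t.
Bind t := y2; substituting into the one remaining equation that mentions t gives: op(c, x2) =?= y2.
Bind s := p; no other remaining equation mentions s.
Bind y2 := op(c, x2); substituting into the one remaining equation that mentions y2 gives: plus(op(c, x2), unit) =?= plus(p, unit). Substituting into the earlier binding gives t := op(c, x2).
Decompose plus/2: op(c, x2) =?= p,  unit =?= unit.
Bind p := op(c, x2); no other remaining equation mentions p. Substituting into the earlier binding gives s := op(c, x2).
Delete trivial equation unit =?= unit.
Decompose op/2: x2 =?= c,  unit =?= unit.
Bind x2 := c; no other remaining equation mentions x2. Substituting into the earlier bindings gives t := op(c, c), s := op(c, c), y2 := op(c, c), p := op(c, c).
Delete trivial equation unit =?= unit.
Applying the MGU to either side gives node(node(op(c, c), op(c, c), op(c, c)), plus(op(c, c), unit), op(c, unit)).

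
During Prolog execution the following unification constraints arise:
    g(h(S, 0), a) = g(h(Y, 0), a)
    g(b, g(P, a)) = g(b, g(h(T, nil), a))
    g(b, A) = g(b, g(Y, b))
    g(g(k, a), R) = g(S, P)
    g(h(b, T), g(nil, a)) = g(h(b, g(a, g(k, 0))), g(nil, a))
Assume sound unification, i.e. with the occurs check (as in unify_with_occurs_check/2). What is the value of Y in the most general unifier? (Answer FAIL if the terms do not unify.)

g(k, a)

Decompose g/2: h(S, 0) = h(Y, 0),  a = a.
Decompose h/2: S = Y,  0 = 0.
Bind S := Y; substituting into the one remaining equation that mentions S gives: g(g(k, a), R) = g(Y, P).
Delete trivial equation 0 = 0.
Delete trivial equation a = a.
Decompose g/2: b = b,  g(P, a) = g(h(T, nil), a).
Delete trivial equation b = b.
Decompose g/2: P = h(T, nil),  a = a.
Bind P := h(T, nil); substituting into the one remaining equation that mentions P gives: g(g(k, a), R) = g(Y, h(T, nil)).
Delete trivial equation a = a.
Decompose g/2: b = b,  A = g(Y, b).
Delete trivial equation b = b.
Bind A := g(Y, b); no other remaining equation mentions A.
Decompose g/2: g(k, a) = Y,  R = h(T, nil).
Bind Y := g(k, a); no other remaining equation mentions Y. Substituting into the earlier bindings gives S := g(k, a), A := g(g(k, a), b).
Bind R := h(T, nil); no other remaining equation mentions R.
Decompose g/2: h(b, T) = h(b, g(a, g(k, 0))),  g(nil, a) = g(nil, a).
Decompose h/2: b = b,  T = g(a, g(k, 0)).
Delete trivial equation b = b.
Bind T := g(a, g(k, 0)); no other remaining equation mentions T. Substituting into the earlier bindings gives P := h(g(a, g(k, 0)), nil), R := h(g(a, g(k, 0)), nil).
Delete trivial equation g(nil, a) = g(nil, a).
MGU = { S ↦ g(k, a), P ↦ h(g(a, g(k, 0)), nil), A ↦ g(g(k, a), b), Y ↦ g(k, a), R ↦ h(g(a, g(k, 0)), nil), T ↦ g(a, g(k, 0)) }, so Y ↦ g(k, a).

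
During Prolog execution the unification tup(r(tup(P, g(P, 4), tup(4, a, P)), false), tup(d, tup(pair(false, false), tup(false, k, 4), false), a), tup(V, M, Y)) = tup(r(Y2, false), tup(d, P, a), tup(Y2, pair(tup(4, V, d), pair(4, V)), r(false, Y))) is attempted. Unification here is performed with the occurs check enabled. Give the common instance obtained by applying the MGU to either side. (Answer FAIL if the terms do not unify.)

FAIL

Decompose tup/3: r(tup(P, g(P, 4), tup(4, a, P)), false) = r(Y2, false),  tup(d, tup(pair(false, false), tup(false, k, 4), false), a) = tup(d, P, a),  tup(V, M, Y) = tup(Y2, pair(tup(4, V, d), pair(4, V)), r(false, Y)).
Decompose r/2: tup(P, g(P, 4), tup(4, a, P)) = Y2,  false = false.
Bind Y2 := tup(P, g(P, 4), tup(4, a, P)); substituting into the one remaining equation that mentions Y2 gives: tup(V, M, Y) = tup(tup(P, g(P, 4), tup(4, a, P)), pair(tup(4, V, d), pair(4, V)), r(false, Y)).
Delete trivial equation false = false.
Decompose tup/3: d = d,  tup(pair(false, false), tup(false, k, 4), false) = P,  a = a.
Delete trivial equation d = d.
Bind P := tup(pair(false, false), tup(false, k, 4), false); substituting into the one remaining equation that mentions P gives: tup(V, M, Y) = tup(tup(tup(pair(false, false), tup(false, k, 4), false), g(tup(pair(false, false), tup(false, k, 4), false), 4), tup(4, a, tup(pair(false, false), tup(false, k, 4), false))), pair(tup(4, V, d), pair(4, V)), r(false, Y)). Substituting into the earlier binding gives Y2 := tup(tup(pair(false, false), tup(false, k, 4), false), g(tup(pair(false, false), tup(false, k, 4), false), 4), tup(4, a, tup(pair(false, false), tup(false, k, 4), false))).
Delete trivial equation a = a.
Decompose tup/3: V = tup(tup(pair(false, false), tup(false, k, 4), false), g(tup(pair(false, false), tup(false, k, 4), false), 4), tup(4, a, tup(pair(false, false), tup(false, k, 4), false))),  M = pair(tup(4, V, d), pair(4, V)),  Y = r(false, Y).
Bind V := tup(tup(pair(false, false), tup(false, k, 4), false), g(tup(pair(false, false), tup(false, k, 4), false), 4), tup(4, a, tup(pair(false, false), tup(false, k, 4), false))); substituting into the one remaining equation that mentions V gives: M = pair(tup(4, tup(tup(pair(false, false), tup(false, k, 4), false), g(tup(pair(false, false), tup(false, k, 4), false), 4), tup(4, a, tup(pair(false, false), tup(false, k, 4), false))), d), pair(4, tup(tup(pair(false, false), tup(false, k, 4), false), g(tup(pair(false, false), tup(false, k, 4), false), 4), tup(4, a, tup(pair(false, false), tup(false, k, 4), false))))).
Bind M := pair(tup(4, tup(tup(pair(false, false), tup(false, k, 4), false), g(tup(pair(false, false), tup(false, k, 4), false), 4), tup(4, a, tup(pair(false, false), tup(false, k, 4), false))), d), pair(4, tup(tup(pair(false, false), tup(false, k, 4), false), g(tup(pair(false, false), tup(false, k, 4), false), 4), tup(4, a, tup(pair(false, false), tup(false, k, 4), false))))); no other remaining equation mentions M.
Occurs check fails: Y occurs in r(false, Y); the equation Y = r(false, Y) has no finite solution.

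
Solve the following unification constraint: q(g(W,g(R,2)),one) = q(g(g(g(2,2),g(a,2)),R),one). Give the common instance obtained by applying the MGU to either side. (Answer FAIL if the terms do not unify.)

FAIL

Decompose q/2: g(W,g(R,2)) = g(g(g(2,2),g(a,2)),R),  one = one.
Decompose g/2: W = g(g(2,2),g(a,2)),  g(R,2) = R.
Bind W := g(g(2,2),g(a,2)); no other remaining equation mentions W.
Occurs check fails: R occurs in g(R,2); the equation R = g(R,2) has no finite solution.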